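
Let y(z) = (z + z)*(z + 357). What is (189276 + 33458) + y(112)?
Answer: 327790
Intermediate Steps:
y(z) = 2*z*(357 + z) (y(z) = (2*z)*(357 + z) = 2*z*(357 + z))
(189276 + 33458) + y(112) = (189276 + 33458) + 2*112*(357 + 112) = 222734 + 2*112*469 = 222734 + 105056 = 327790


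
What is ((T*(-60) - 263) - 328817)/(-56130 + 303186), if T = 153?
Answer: -84565/61764 ≈ -1.3692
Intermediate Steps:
((T*(-60) - 263) - 328817)/(-56130 + 303186) = ((153*(-60) - 263) - 328817)/(-56130 + 303186) = ((-9180 - 263) - 328817)/247056 = (-9443 - 328817)*(1/247056) = -338260*1/247056 = -84565/61764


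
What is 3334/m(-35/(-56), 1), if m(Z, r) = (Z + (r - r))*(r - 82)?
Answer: -26672/405 ≈ -65.857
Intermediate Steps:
m(Z, r) = Z*(-82 + r) (m(Z, r) = (Z + 0)*(-82 + r) = Z*(-82 + r))
3334/m(-35/(-56), 1) = 3334/(((-35/(-56))*(-82 + 1))) = 3334/((-35*(-1/56)*(-81))) = 3334/(((5/8)*(-81))) = 3334/(-405/8) = 3334*(-8/405) = -26672/405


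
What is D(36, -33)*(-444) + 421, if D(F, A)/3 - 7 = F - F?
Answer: -8903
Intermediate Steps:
D(F, A) = 21 (D(F, A) = 21 + 3*(F - F) = 21 + 3*0 = 21 + 0 = 21)
D(36, -33)*(-444) + 421 = 21*(-444) + 421 = -9324 + 421 = -8903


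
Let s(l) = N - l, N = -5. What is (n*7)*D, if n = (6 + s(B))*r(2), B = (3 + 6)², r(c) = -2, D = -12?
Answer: -13440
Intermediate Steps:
B = 81 (B = 9² = 81)
s(l) = -5 - l
n = 160 (n = (6 + (-5 - 1*81))*(-2) = (6 + (-5 - 81))*(-2) = (6 - 86)*(-2) = -80*(-2) = 160)
(n*7)*D = (160*7)*(-12) = 1120*(-12) = -13440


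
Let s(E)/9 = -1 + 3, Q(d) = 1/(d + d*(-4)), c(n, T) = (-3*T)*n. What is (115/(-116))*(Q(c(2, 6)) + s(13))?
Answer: -223675/12528 ≈ -17.854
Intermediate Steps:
c(n, T) = -3*T*n
Q(d) = -1/(3*d) (Q(d) = 1/(d - 4*d) = 1/(-3*d) = -1/(3*d))
s(E) = 18 (s(E) = 9*(-1 + 3) = 9*2 = 18)
(115/(-116))*(Q(c(2, 6)) + s(13)) = (115/(-116))*(-1/(3*((-3*6*2))) + 18) = (115*(-1/116))*(-1/3/(-36) + 18) = -115*(-1/3*(-1/36) + 18)/116 = -115*(1/108 + 18)/116 = -115/116*1945/108 = -223675/12528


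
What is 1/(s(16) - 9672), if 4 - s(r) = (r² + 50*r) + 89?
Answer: -1/10813 ≈ -9.2481e-5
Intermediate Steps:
s(r) = -85 - r² - 50*r (s(r) = 4 - ((r² + 50*r) + 89) = 4 - (89 + r² + 50*r) = 4 + (-89 - r² - 50*r) = -85 - r² - 50*r)
1/(s(16) - 9672) = 1/((-85 - 1*16² - 50*16) - 9672) = 1/((-85 - 1*256 - 800) - 9672) = 1/((-85 - 256 - 800) - 9672) = 1/(-1141 - 9672) = 1/(-10813) = -1/10813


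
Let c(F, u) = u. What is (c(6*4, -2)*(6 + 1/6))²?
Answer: 1369/9 ≈ 152.11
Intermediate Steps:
(c(6*4, -2)*(6 + 1/6))² = (-2*(6 + 1/6))² = (-2*(6 + ⅙))² = (-2*37/6)² = (-37/3)² = 1369/9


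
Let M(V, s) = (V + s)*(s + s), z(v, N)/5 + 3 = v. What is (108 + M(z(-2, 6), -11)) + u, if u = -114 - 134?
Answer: 652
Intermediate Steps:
z(v, N) = -15 + 5*v
M(V, s) = 2*s*(V + s) (M(V, s) = (V + s)*(2*s) = 2*s*(V + s))
u = -248
(108 + M(z(-2, 6), -11)) + u = (108 + 2*(-11)*((-15 + 5*(-2)) - 11)) - 248 = (108 + 2*(-11)*((-15 - 10) - 11)) - 248 = (108 + 2*(-11)*(-25 - 11)) - 248 = (108 + 2*(-11)*(-36)) - 248 = (108 + 792) - 248 = 900 - 248 = 652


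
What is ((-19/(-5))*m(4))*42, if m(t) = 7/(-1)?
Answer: -5586/5 ≈ -1117.2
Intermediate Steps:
m(t) = -7 (m(t) = 7*(-1) = -7)
((-19/(-5))*m(4))*42 = (-19/(-5)*(-7))*42 = (-19*(-1/5)*(-7))*42 = ((19/5)*(-7))*42 = -133/5*42 = -5586/5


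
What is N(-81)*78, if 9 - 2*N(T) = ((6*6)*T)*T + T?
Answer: -9208134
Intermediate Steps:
N(T) = 9/2 - 18*T**2 - T/2 (N(T) = 9/2 - (((6*6)*T)*T + T)/2 = 9/2 - ((36*T)*T + T)/2 = 9/2 - (36*T**2 + T)/2 = 9/2 - (T + 36*T**2)/2 = 9/2 + (-18*T**2 - T/2) = 9/2 - 18*T**2 - T/2)
N(-81)*78 = (9/2 - 18*(-81)**2 - 1/2*(-81))*78 = (9/2 - 18*6561 + 81/2)*78 = (9/2 - 118098 + 81/2)*78 = -118053*78 = -9208134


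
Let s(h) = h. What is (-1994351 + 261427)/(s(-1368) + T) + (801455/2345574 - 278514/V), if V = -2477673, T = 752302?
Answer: -40854910627328993/22040919338542566 ≈ -1.8536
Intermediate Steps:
(-1994351 + 261427)/(s(-1368) + T) + (801455/2345574 - 278514/V) = (-1994351 + 261427)/(-1368 + 752302) + (801455/2345574 - 278514/(-2477673)) = -1732924/750934 + (801455*(1/2345574) - 278514*(-1/2477673)) = -1732924*1/750934 + (801455/2345574 + 30946/275297) = -866462/375467 + 26656753649/58702680498 = -40854910627328993/22040919338542566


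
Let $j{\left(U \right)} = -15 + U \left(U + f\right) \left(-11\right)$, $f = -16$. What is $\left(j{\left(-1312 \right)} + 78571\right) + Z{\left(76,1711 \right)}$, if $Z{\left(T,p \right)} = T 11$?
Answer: $-19086304$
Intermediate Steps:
$Z{\left(T,p \right)} = 11 T$
$j{\left(U \right)} = -15 - 11 U \left(-16 + U\right)$ ($j{\left(U \right)} = -15 + U \left(U - 16\right) \left(-11\right) = -15 + U \left(-16 + U\right) \left(-11\right) = -15 - 11 U \left(-16 + U\right)$)
$\left(j{\left(-1312 \right)} + 78571\right) + Z{\left(76,1711 \right)} = \left(\left(-15 - 11 \left(-1312\right)^{2} + 176 \left(-1312\right)\right) + 78571\right) + 11 \cdot 76 = \left(\left(-15 - 18934784 - 230912\right) + 78571\right) + 836 = \left(-19165711 + 78571\right) + 836 = -19087140 + 836 = -19086304$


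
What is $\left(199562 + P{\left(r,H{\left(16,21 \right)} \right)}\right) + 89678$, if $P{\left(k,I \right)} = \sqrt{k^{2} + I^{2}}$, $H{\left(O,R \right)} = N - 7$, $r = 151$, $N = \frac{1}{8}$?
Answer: $289240 + \frac{\sqrt{1462289}}{8} \approx 2.8939 \cdot 10^{5}$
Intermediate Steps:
$N = \frac{1}{8} \approx 0.125$
$H{\left(O,R \right)} = - \frac{55}{8}$ ($H{\left(O,R \right)} = \frac{1}{8} - 7 = - \frac{55}{8}$)
$P{\left(k,I \right)} = \sqrt{I^{2} + k^{2}}$
$\left(199562 + P{\left(r,H{\left(16,21 \right)} \right)}\right) + 89678 = \left(199562 + \sqrt{\left(- \frac{55}{8}\right)^{2} + 151^{2}}\right) + 89678 = \left(199562 + \sqrt{\frac{3025}{64} + 22801}\right) + 89678 = \left(199562 + \sqrt{\frac{1462289}{64}}\right) + 89678 = \left(199562 + \frac{\sqrt{1462289}}{8}\right) + 89678 = 289240 + \frac{\sqrt{1462289}}{8}$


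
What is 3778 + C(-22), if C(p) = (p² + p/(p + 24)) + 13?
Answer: 4264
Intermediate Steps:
C(p) = 13 + p² + p/(24 + p) (C(p) = (p² + p/(24 + p)) + 13 = 13 + p² + p/(24 + p))
3778 + C(-22) = 3778 + (312 + (-22)³ + 14*(-22) + 24*(-22)²)/(24 - 22) = 3778 + (312 - 10648 - 308 + 24*484)/2 = 3778 + (312 - 10648 - 308 + 11616)/2 = 3778 + (½)*972 = 3778 + 486 = 4264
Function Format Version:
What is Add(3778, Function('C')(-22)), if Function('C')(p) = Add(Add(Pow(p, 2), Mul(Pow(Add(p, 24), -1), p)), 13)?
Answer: 4264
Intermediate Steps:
Function('C')(p) = Add(13, Pow(p, 2), Mul(p, Pow(Add(24, p), -1))) (Function('C')(p) = Add(Add(Pow(p, 2), Mul(Pow(Add(24, p), -1), p)), 13) = Add(Add(Pow(p, 2), Mul(p, Pow(Add(24, p), -1))), 13) = Add(13, Pow(p, 2), Mul(p, Pow(Add(24, p), -1))))
Add(3778, Function('C')(-22)) = Add(3778, Mul(Pow(Add(24, -22), -1), Add(312, Pow(-22, 3), Mul(14, -22), Mul(24, Pow(-22, 2))))) = Add(3778, Mul(Pow(2, -1), Add(312, -10648, -308, Mul(24, 484)))) = Add(3778, Mul(Rational(1, 2), Add(312, -10648, -308, 11616))) = Add(3778, Mul(Rational(1, 2), 972)) = Add(3778, 486) = 4264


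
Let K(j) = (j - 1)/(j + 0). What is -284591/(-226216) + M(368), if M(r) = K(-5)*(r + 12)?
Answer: 103439087/226216 ≈ 457.26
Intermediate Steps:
K(j) = (-1 + j)/j
M(r) = 72/5 + 6*r/5 (M(r) = ((-1 - 5)/(-5))*(r + 12) = (-⅕*(-6))*(12 + r) = 6*(12 + r)/5 = 72/5 + 6*r/5)
-284591/(-226216) + M(368) = -284591/(-226216) + (72/5 + (6/5)*368) = -284591*(-1/226216) + (72/5 + 2208/5) = 284591/226216 + 456 = 103439087/226216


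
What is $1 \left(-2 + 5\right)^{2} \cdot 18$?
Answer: $162$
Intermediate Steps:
$1 \left(-2 + 5\right)^{2} \cdot 18 = 1 \cdot 3^{2} \cdot 18 = 1 \cdot 9 \cdot 18 = 9 \cdot 18 = 162$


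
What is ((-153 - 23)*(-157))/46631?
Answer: 27632/46631 ≈ 0.59257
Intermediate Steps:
((-153 - 23)*(-157))/46631 = -176*(-157)*(1/46631) = 27632*(1/46631) = 27632/46631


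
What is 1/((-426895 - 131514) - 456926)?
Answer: -1/1015335 ≈ -9.8490e-7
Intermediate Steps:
1/((-426895 - 131514) - 456926) = 1/(-558409 - 456926) = 1/(-1015335) = -1/1015335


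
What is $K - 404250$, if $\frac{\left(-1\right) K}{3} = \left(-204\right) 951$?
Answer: $177762$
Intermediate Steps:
$K = 582012$ ($K = - 3 \left(\left(-204\right) 951\right) = \left(-3\right) \left(-194004\right) = 582012$)
$K - 404250 = 582012 - 404250 = 177762$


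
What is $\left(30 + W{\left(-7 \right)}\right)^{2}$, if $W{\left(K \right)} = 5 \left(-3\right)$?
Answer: $225$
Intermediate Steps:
$W{\left(K \right)} = -15$
$\left(30 + W{\left(-7 \right)}\right)^{2} = \left(30 - 15\right)^{2} = 15^{2} = 225$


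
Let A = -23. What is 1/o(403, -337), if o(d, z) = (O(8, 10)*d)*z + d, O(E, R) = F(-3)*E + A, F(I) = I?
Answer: 1/6383520 ≈ 1.5665e-7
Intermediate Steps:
O(E, R) = -23 - 3*E (O(E, R) = -3*E - 23 = -23 - 3*E)
o(d, z) = d - 47*d*z (o(d, z) = ((-23 - 3*8)*d)*z + d = ((-23 - 24)*d)*z + d = (-47*d)*z + d = -47*d*z + d = d - 47*d*z)
1/o(403, -337) = 1/(403*(1 - 47*(-337))) = 1/(403*(1 + 15839)) = 1/(403*15840) = 1/6383520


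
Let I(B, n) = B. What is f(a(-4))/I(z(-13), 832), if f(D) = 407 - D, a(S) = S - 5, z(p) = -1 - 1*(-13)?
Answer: 104/3 ≈ 34.667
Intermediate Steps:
z(p) = 12 (z(p) = -1 + 13 = 12)
a(S) = -5 + S
f(a(-4))/I(z(-13), 832) = (407 - (-5 - 4))/12 = (407 - 1*(-9))*(1/12) = (407 + 9)*(1/12) = 416*(1/12) = 104/3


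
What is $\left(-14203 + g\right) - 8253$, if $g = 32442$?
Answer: $9986$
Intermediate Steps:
$\left(-14203 + g\right) - 8253 = \left(-14203 + 32442\right) - 8253 = 18239 - 8253 = 9986$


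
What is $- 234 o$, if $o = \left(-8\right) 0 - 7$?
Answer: $1638$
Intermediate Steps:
$o = -7$ ($o = 0 - 7 = -7$)
$- 234 o = \left(-234\right) \left(-7\right) = 1638$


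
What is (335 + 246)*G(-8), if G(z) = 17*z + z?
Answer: -83664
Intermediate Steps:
G(z) = 18*z
(335 + 246)*G(-8) = (335 + 246)*(18*(-8)) = 581*(-144) = -83664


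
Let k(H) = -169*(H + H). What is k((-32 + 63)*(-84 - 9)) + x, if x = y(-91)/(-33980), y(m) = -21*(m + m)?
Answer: 16555971549/16990 ≈ 9.7445e+5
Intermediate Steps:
y(m) = -42*m
k(H) = -338*H
x = -1911/16990 (x = -42*(-91)/(-33980) = 3822*(-1/33980) = -1911/16990 ≈ -0.11248)
k((-32 + 63)*(-84 - 9)) + x = -338*(-32 + 63)*(-84 - 9) - 1911/16990 = -10478*(-93) - 1911/16990 = -338*(-2883) - 1911/16990 = 974454 - 1911/16990 = 16555971549/16990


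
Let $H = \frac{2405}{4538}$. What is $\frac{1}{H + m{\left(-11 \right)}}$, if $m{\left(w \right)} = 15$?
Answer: $\frac{4538}{70475} \approx 0.064392$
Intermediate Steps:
$H = \frac{2405}{4538}$ ($H = 2405 \cdot \frac{1}{4538} = \frac{2405}{4538} \approx 0.52997$)
$\frac{1}{H + m{\left(-11 \right)}} = \frac{1}{\frac{2405}{4538} + 15} = \frac{1}{\frac{70475}{4538}} = \frac{4538}{70475}$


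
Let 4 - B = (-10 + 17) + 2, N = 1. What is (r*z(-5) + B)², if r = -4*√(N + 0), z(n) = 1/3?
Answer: 361/9 ≈ 40.111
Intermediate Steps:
z(n) = ⅓
B = -5 (B = 4 - ((-10 + 17) + 2) = 4 - (7 + 2) = 4 - 1*9 = 4 - 9 = -5)
r = -4 (r = -4*√(1 + 0) = -4*√1 = -4*1 = -4)
(r*z(-5) + B)² = (-4*⅓ - 5)² = (-4/3 - 5)² = (-19/3)² = 361/9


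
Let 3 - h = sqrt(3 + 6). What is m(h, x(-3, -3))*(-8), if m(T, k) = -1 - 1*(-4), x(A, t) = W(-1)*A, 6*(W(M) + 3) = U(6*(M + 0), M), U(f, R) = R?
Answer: -24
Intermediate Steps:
W(M) = -3 + M/6
x(A, t) = -19*A/6 (x(A, t) = (-3 + (1/6)*(-1))*A = (-3 - 1/6)*A = -19*A/6)
h = 0 (h = 3 - sqrt(3 + 6) = 3 - sqrt(9) = 3 - 1*3 = 3 - 3 = 0)
m(T, k) = 3 (m(T, k) = -1 + 4 = 3)
m(h, x(-3, -3))*(-8) = 3*(-8) = -24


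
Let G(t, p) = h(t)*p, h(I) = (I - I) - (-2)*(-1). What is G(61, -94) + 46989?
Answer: 47177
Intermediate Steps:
h(I) = -2 (h(I) = 0 - 1*2 = 0 - 2 = -2)
G(t, p) = -2*p
G(61, -94) + 46989 = -2*(-94) + 46989 = 188 + 46989 = 47177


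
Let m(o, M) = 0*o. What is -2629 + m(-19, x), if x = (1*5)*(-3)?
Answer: -2629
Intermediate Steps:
x = -15 (x = 5*(-3) = -15)
m(o, M) = 0
-2629 + m(-19, x) = -2629 + 0 = -2629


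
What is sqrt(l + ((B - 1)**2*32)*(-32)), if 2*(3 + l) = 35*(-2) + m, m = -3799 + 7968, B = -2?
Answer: I*sqrt(28678)/2 ≈ 84.673*I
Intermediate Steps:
m = 4169
l = 4093/2 (l = -3 + (35*(-2) + 4169)/2 = -3 + (-70 + 4169)/2 = -3 + (1/2)*4099 = -3 + 4099/2 = 4093/2 ≈ 2046.5)
sqrt(l + ((B - 1)**2*32)*(-32)) = sqrt(4093/2 + ((-2 - 1)**2*32)*(-32)) = sqrt(4093/2 + ((-3)**2*32)*(-32)) = sqrt(4093/2 + (9*32)*(-32)) = sqrt(4093/2 + 288*(-32)) = sqrt(4093/2 - 9216) = sqrt(-14339/2) = I*sqrt(28678)/2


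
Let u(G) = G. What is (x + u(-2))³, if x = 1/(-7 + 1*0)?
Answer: -3375/343 ≈ -9.8396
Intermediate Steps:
x = -⅐ (x = 1/(-7 + 0) = 1/(-7) = -⅐ ≈ -0.14286)
(x + u(-2))³ = (-⅐ - 2)³ = (-15/7)³ = -3375/343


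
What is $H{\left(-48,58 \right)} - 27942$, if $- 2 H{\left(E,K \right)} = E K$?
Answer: $-26550$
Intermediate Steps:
$H{\left(E,K \right)} = - \frac{E K}{2}$
$H{\left(-48,58 \right)} - 27942 = \left(- \frac{1}{2}\right) \left(-48\right) 58 - 27942 = 1392 - 27942 = -26550$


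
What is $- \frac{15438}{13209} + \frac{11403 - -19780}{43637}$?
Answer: $- \frac{87257253}{192133711} \approx -0.45415$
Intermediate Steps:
$- \frac{15438}{13209} + \frac{11403 - -19780}{43637} = \left(-15438\right) \frac{1}{13209} + \left(11403 + 19780\right) \frac{1}{43637} = - \frac{5146}{4403} + 31183 \cdot \frac{1}{43637} = - \frac{5146}{4403} + \frac{31183}{43637} = - \frac{87257253}{192133711}$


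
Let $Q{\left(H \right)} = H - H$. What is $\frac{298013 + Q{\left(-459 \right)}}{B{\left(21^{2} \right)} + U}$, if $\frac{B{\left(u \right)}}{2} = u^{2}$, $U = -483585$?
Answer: $- \frac{298013}{94623} \approx -3.1495$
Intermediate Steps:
$B{\left(u \right)} = 2 u^{2}$
$Q{\left(H \right)} = 0$
$\frac{298013 + Q{\left(-459 \right)}}{B{\left(21^{2} \right)} + U} = \frac{298013 + 0}{2 \left(21^{2}\right)^{2} - 483585} = \frac{298013}{2 \cdot 441^{2} - 483585} = \frac{298013}{2 \cdot 194481 - 483585} = \frac{298013}{388962 - 483585} = \frac{298013}{-94623} = 298013 \left(- \frac{1}{94623}\right) = - \frac{298013}{94623}$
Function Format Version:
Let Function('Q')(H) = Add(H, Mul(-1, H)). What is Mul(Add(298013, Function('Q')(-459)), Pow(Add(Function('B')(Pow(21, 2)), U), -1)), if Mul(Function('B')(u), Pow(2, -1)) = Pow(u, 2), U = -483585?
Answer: Rational(-298013, 94623) ≈ -3.1495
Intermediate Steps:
Function('B')(u) = Mul(2, Pow(u, 2))
Function('Q')(H) = 0
Mul(Add(298013, Function('Q')(-459)), Pow(Add(Function('B')(Pow(21, 2)), U), -1)) = Mul(Add(298013, 0), Pow(Add(Mul(2, Pow(Pow(21, 2), 2)), -483585), -1)) = Mul(298013, Pow(Add(Mul(2, Pow(441, 2)), -483585), -1)) = Mul(298013, Pow(Add(Mul(2, 194481), -483585), -1)) = Mul(298013, Pow(Add(388962, -483585), -1)) = Mul(298013, Pow(-94623, -1)) = Mul(298013, Rational(-1, 94623)) = Rational(-298013, 94623)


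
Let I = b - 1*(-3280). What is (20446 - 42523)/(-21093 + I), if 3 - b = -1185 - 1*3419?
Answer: 7359/4402 ≈ 1.6717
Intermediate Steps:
b = 4607 (b = 3 - (-1185 - 1*3419) = 3 - (-1185 - 3419) = 3 - 1*(-4604) = 3 + 4604 = 4607)
I = 7887 (I = 4607 - 1*(-3280) = 4607 + 3280 = 7887)
(20446 - 42523)/(-21093 + I) = (20446 - 42523)/(-21093 + 7887) = -22077/(-13206) = -22077*(-1/13206) = 7359/4402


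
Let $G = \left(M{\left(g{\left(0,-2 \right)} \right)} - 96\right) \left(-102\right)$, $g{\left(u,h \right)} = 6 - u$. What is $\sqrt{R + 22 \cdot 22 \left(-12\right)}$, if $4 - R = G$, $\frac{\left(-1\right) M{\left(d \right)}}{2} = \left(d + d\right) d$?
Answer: $2 i \sqrt{7571} \approx 174.02 i$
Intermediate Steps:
$M{\left(d \right)} = - 4 d^{2}$ ($M{\left(d \right)} = - 2 \left(d + d\right) d = - 2 \cdot 2 d d = - 2 \cdot 2 d^{2} = - 4 d^{2}$)
$G = 24480$ ($G = \left(- 4 \left(6 - 0\right)^{2} - 96\right) \left(-102\right) = \left(- 4 \left(6 + 0\right)^{2} - 96\right) \left(-102\right) = \left(- 4 \cdot 6^{2} - 96\right) \left(-102\right) = \left(\left(-4\right) 36 - 96\right) \left(-102\right) = \left(-144 - 96\right) \left(-102\right) = \left(-240\right) \left(-102\right) = 24480$)
$R = -24476$ ($R = 4 - 24480 = -24476$)
$\sqrt{R + 22 \cdot 22 \left(-12\right)} = \sqrt{-24476 + 22 \cdot 22 \left(-12\right)} = \sqrt{-24476 + 484 \left(-12\right)} = \sqrt{-24476 - 5808} = \sqrt{-30284} = 2 i \sqrt{7571}$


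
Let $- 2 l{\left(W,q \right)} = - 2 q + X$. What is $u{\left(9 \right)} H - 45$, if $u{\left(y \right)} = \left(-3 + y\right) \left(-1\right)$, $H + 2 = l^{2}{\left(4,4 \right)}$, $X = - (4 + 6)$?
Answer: $-519$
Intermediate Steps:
$X = -10$ ($X = \left(-1\right) 10 = -10$)
$l{\left(W,q \right)} = 5 + q$ ($l{\left(W,q \right)} = - \frac{- 2 q - 10}{2} = - \frac{-10 - 2 q}{2} = 5 + q$)
$H = 79$ ($H = -2 + \left(5 + 4\right)^{2} = -2 + 9^{2} = -2 + 81 = 79$)
$u{\left(y \right)} = 3 - y$
$u{\left(9 \right)} H - 45 = \left(3 - 9\right) 79 - 45 = \left(-6\right) 79 - 45 = -474 - 45 = -519$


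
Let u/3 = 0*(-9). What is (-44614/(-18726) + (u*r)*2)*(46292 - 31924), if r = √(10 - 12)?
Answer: 320506976/9363 ≈ 34231.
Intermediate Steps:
u = 0 (u = 3*(0*(-9)) = 3*0 = 0)
r = I*√2 (r = √(-2) = I*√2 ≈ 1.4142*I)
(-44614/(-18726) + (u*r)*2)*(46292 - 31924) = (-44614/(-18726) + (0*(I*√2))*2)*(46292 - 31924) = (-44614*(-1/18726) + 0*2)*14368 = (22307/9363 + 0)*14368 = (22307/9363)*14368 = 320506976/9363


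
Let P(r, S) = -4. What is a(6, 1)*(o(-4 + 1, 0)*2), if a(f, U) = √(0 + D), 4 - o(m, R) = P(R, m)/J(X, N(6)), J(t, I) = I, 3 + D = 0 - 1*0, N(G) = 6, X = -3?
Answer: 28*I*√3/3 ≈ 16.166*I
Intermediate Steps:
D = -3 (D = -3 + (0 - 1*0) = -3 + (0 + 0) = -3 + 0 = -3)
o(m, R) = 14/3 (o(m, R) = 4 - (-4)/6 = 4 - 1*(-⅔) = 4 + ⅔ = 14/3)
a(f, U) = I*√3 (a(f, U) = √(0 - 3) = √(-3) = I*√3)
a(6, 1)*(o(-4 + 1, 0)*2) = (I*√3)*((14/3)*2) = (I*√3)*(28/3) = 28*I*√3/3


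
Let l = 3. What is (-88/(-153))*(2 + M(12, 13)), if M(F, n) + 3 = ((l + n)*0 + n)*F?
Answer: 13640/153 ≈ 89.150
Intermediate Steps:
M(F, n) = -3 + F*n (M(F, n) = -3 + ((3 + n)*0 + n)*F = -3 + (0 + n)*F = -3 + n*F = -3 + F*n)
(-88/(-153))*(2 + M(12, 13)) = (-88/(-153))*(2 + (-3 + 12*13)) = (-88*(-1/153))*(2 + (-3 + 156)) = 88*(2 + 153)/153 = (88/153)*155 = 13640/153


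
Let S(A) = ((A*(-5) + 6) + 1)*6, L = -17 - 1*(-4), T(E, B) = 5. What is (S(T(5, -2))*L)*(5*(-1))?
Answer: -7020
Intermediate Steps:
L = -13 (L = -17 + 4 = -13)
S(A) = 42 - 30*A (S(A) = ((-5*A + 6) + 1)*6 = ((6 - 5*A) + 1)*6 = (7 - 5*A)*6 = 42 - 30*A)
(S(T(5, -2))*L)*(5*(-1)) = ((42 - 30*5)*(-13))*(5*(-1)) = ((42 - 150)*(-13))*(-5) = -108*(-13)*(-5) = 1404*(-5) = -7020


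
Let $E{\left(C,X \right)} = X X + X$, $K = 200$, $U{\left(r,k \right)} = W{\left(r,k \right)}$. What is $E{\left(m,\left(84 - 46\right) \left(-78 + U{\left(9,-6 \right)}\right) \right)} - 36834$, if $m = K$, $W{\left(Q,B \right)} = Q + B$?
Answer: $8082816$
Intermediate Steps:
$W{\left(Q,B \right)} = B + Q$
$U{\left(r,k \right)} = k + r$
$m = 200$
$E{\left(C,X \right)} = X + X^{2}$ ($E{\left(C,X \right)} = X^{2} + X = X + X^{2}$)
$E{\left(m,\left(84 - 46\right) \left(-78 + U{\left(9,-6 \right)}\right) \right)} - 36834 = \left(84 - 46\right) \left(-78 + \left(-6 + 9\right)\right) \left(1 + \left(84 - 46\right) \left(-78 + \left(-6 + 9\right)\right)\right) - 36834 = 38 \left(-78 + 3\right) \left(1 + 38 \left(-78 + 3\right)\right) - 36834 = 38 \left(-75\right) \left(1 + 38 \left(-75\right)\right) - 36834 = - 2850 \left(1 - 2850\right) - 36834 = \left(-2850\right) \left(-2849\right) - 36834 = 8119650 - 36834 = 8082816$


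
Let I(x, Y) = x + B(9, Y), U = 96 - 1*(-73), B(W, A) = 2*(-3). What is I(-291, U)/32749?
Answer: -297/32749 ≈ -0.0090690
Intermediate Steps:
B(W, A) = -6
U = 169 (U = 96 + 73 = 169)
I(x, Y) = -6 + x (I(x, Y) = x - 6 = -6 + x)
I(-291, U)/32749 = (-6 - 291)/32749 = -297*1/32749 = -297/32749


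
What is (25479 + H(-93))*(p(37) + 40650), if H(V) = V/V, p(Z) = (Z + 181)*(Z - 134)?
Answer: 496961920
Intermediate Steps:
p(Z) = (-134 + Z)*(181 + Z) (p(Z) = (181 + Z)*(-134 + Z) = (-134 + Z)*(181 + Z))
H(V) = 1
(25479 + H(-93))*(p(37) + 40650) = (25479 + 1)*((-24254 + 37² + 47*37) + 40650) = 25480*((-24254 + 1369 + 1739) + 40650) = 25480*(-21146 + 40650) = 25480*19504 = 496961920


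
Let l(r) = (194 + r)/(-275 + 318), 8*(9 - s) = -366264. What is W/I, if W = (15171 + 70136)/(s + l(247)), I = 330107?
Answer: 3668201/650144746179 ≈ 5.6421e-6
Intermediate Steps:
s = 45792 (s = 9 - ⅛*(-366264) = 9 + 45783 = 45792)
l(r) = 194/43 + r/43 (l(r) = (194 + r)/43 = (194 + r)*(1/43) = 194/43 + r/43)
W = 3668201/1969497 (W = (15171 + 70136)/(45792 + (194/43 + (1/43)*247)) = 85307/(45792 + (194/43 + 247/43)) = 85307/(45792 + 441/43) = 85307/(1969497/43) = 85307*(43/1969497) = 3668201/1969497 ≈ 1.8625)
W/I = (3668201/1969497)/330107 = (3668201/1969497)*(1/330107) = 3668201/650144746179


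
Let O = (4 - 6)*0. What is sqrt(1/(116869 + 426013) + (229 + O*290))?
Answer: 3*sqrt(27626662)/1042 ≈ 15.133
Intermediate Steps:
O = 0 (O = -2*0 = 0)
sqrt(1/(116869 + 426013) + (229 + O*290)) = sqrt(1/(116869 + 426013) + (229 + 0*290)) = sqrt(1/542882 + (229 + 0)) = sqrt(1/542882 + 229) = sqrt(124319979/542882) = 3*sqrt(27626662)/1042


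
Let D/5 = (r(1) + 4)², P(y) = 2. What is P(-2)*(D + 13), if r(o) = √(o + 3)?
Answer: 386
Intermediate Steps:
r(o) = √(3 + o)
D = 180 (D = 5*(√(3 + 1) + 4)² = 5*(√4 + 4)² = 5*(2 + 4)² = 5*6² = 5*36 = 180)
P(-2)*(D + 13) = 2*(180 + 13) = 2*193 = 386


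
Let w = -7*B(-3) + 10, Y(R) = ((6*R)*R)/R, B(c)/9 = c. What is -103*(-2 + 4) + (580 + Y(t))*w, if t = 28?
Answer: 148646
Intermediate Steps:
B(c) = 9*c
Y(R) = 6*R (Y(R) = (6*R²)/R = 6*R)
w = 199 (w = -63*(-3) + 10 = -7*(-27) + 10 = 189 + 10 = 199)
-103*(-2 + 4) + (580 + Y(t))*w = -103*(-2 + 4) + (580 + 6*28)*199 = -103*2 + (580 + 168)*199 = -206 + 748*199 = -206 + 148852 = 148646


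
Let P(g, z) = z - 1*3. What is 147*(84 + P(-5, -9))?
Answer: 10584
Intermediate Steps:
P(g, z) = -3 + z (P(g, z) = z - 3 = -3 + z)
147*(84 + P(-5, -9)) = 147*(84 + (-3 - 9)) = 147*(84 - 12) = 147*72 = 10584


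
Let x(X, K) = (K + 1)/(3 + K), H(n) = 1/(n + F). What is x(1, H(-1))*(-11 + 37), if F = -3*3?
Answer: 234/29 ≈ 8.0690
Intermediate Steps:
F = -9
H(n) = 1/(-9 + n) (H(n) = 1/(n - 9) = 1/(-9 + n))
x(X, K) = (1 + K)/(3 + K)
x(1, H(-1))*(-11 + 37) = ((1 + 1/(-9 - 1))/(3 + 1/(-9 - 1)))*(-11 + 37) = ((1 + 1/(-10))/(3 + 1/(-10)))*26 = ((1 - 1/10)/(3 - 1/10))*26 = ((9/10)/(29/10))*26 = ((10/29)*(9/10))*26 = (9/29)*26 = 234/29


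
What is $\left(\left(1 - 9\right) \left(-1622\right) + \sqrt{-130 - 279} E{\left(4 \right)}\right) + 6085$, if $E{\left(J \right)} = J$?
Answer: $19061 + 4 i \sqrt{409} \approx 19061.0 + 80.895 i$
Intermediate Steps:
$\left(\left(1 - 9\right) \left(-1622\right) + \sqrt{-130 - 279} E{\left(4 \right)}\right) + 6085 = \left(\left(1 - 9\right) \left(-1622\right) + \sqrt{-130 - 279} \cdot 4\right) + 6085 = \left(\left(-8\right) \left(-1622\right) + \sqrt{-409} \cdot 4\right) + 6085 = \left(12976 + i \sqrt{409} \cdot 4\right) + 6085 = \left(12976 + 4 i \sqrt{409}\right) + 6085 = 19061 + 4 i \sqrt{409}$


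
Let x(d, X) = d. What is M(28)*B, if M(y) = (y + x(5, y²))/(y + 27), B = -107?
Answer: -321/5 ≈ -64.200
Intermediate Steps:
M(y) = (5 + y)/(27 + y) (M(y) = (y + 5)/(y + 27) = (5 + y)/(27 + y))
M(28)*B = ((5 + 28)/(27 + 28))*(-107) = (33/55)*(-107) = ((1/55)*33)*(-107) = (⅗)*(-107) = -321/5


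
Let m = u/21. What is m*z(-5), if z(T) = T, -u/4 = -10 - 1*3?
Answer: -260/21 ≈ -12.381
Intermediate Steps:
u = 52 (u = -4*(-10 - 1*3) = -4*(-10 - 3) = -4*(-13) = 52)
m = 52/21 ≈ 2.4762
m*z(-5) = (52/21)*(-5) = -260/21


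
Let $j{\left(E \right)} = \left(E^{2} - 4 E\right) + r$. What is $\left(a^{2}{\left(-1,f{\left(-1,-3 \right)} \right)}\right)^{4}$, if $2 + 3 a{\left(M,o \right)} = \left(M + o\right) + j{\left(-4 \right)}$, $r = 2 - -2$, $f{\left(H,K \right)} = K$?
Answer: $100000000$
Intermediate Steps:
$r = 4$ ($r = 2 + 2 = 4$)
$j{\left(E \right)} = 4 + E^{2} - 4 E$ ($j{\left(E \right)} = \left(E^{2} - 4 E\right) + 4 = 4 + E^{2} - 4 E$)
$a{\left(M,o \right)} = \frac{34}{3} + \frac{M}{3} + \frac{o}{3}$ ($a{\left(M,o \right)} = - \frac{2}{3} + \frac{\left(M + o\right) + \left(4 + \left(-4\right)^{2} - -16\right)}{3} = - \frac{2}{3} + \frac{\left(M + o\right) + \left(4 + 16 + 16\right)}{3} = - \frac{2}{3} + \frac{\left(M + o\right) + 36}{3} = - \frac{2}{3} + \frac{36 + M + o}{3} = - \frac{2}{3} + \left(12 + \frac{M}{3} + \frac{o}{3}\right) = \frac{34}{3} + \frac{M}{3} + \frac{o}{3}$)
$\left(a^{2}{\left(-1,f{\left(-1,-3 \right)} \right)}\right)^{4} = \left(\left(\frac{34}{3} + \frac{1}{3} \left(-1\right) + \frac{1}{3} \left(-3\right)\right)^{2}\right)^{4} = \left(\left(\frac{34}{3} - \frac{1}{3} - 1\right)^{2}\right)^{4} = \left(10^{2}\right)^{4} = 100^{4} = 100000000$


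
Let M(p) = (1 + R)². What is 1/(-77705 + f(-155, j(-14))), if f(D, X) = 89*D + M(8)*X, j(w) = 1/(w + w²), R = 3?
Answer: -91/8326492 ≈ -1.0929e-5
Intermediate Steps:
M(p) = 16 (M(p) = (1 + 3)² = 4² = 16)
f(D, X) = 16*X + 89*D (f(D, X) = 89*D + 16*X = 16*X + 89*D)
1/(-77705 + f(-155, j(-14))) = 1/(-77705 + (16*(1/((-14)*(1 - 14))) + 89*(-155))) = 1/(-77705 + (16*(-1/14/(-13)) - 13795)) = 1/(-77705 + (16*(-1/14*(-1/13)) - 13795)) = 1/(-77705 + (16*(1/182) - 13795)) = 1/(-77705 + (8/91 - 13795)) = 1/(-77705 - 1255337/91) = 1/(-8326492/91) = -91/8326492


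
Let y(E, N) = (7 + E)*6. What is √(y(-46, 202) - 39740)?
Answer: I*√39974 ≈ 199.94*I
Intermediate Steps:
y(E, N) = 42 + 6*E
√(y(-46, 202) - 39740) = √((42 + 6*(-46)) - 39740) = √((42 - 276) - 39740) = √(-234 - 39740) = √(-39974) = I*√39974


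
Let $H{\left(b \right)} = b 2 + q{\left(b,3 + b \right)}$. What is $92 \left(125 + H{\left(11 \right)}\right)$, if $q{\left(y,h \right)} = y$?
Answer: $14536$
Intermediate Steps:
$H{\left(b \right)} = 3 b$ ($H{\left(b \right)} = b 2 + b = 2 b + b = 3 b$)
$92 \left(125 + H{\left(11 \right)}\right) = 92 \left(125 + 3 \cdot 11\right) = 92 \left(125 + 33\right) = 92 \cdot 158 = 14536$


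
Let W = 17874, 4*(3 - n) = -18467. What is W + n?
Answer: 89975/4 ≈ 22494.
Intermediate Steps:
n = 18479/4 (n = 3 - ¼*(-18467) = 3 + 18467/4 = 18479/4 ≈ 4619.8)
W + n = 17874 + 18479/4 = 89975/4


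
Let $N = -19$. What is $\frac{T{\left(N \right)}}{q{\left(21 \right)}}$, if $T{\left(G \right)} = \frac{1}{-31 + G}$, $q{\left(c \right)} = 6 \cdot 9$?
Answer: $- \frac{1}{2700} \approx -0.00037037$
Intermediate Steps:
$q{\left(c \right)} = 54$
$\frac{T{\left(N \right)}}{q{\left(21 \right)}} = \frac{1}{\left(-31 - 19\right) 54} = \frac{1}{-50} \cdot \frac{1}{54} = \left(- \frac{1}{50}\right) \frac{1}{54} = - \frac{1}{2700}$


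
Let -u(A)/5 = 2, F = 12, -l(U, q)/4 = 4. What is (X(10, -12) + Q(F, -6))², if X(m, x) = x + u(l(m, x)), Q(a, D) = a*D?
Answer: 8836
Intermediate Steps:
l(U, q) = -16 (l(U, q) = -4*4 = -16)
u(A) = -10 (u(A) = -5*2 = -10)
Q(a, D) = D*a
X(m, x) = -10 + x (X(m, x) = x - 10 = -10 + x)
(X(10, -12) + Q(F, -6))² = ((-10 - 12) - 6*12)² = (-22 - 72)² = (-94)² = 8836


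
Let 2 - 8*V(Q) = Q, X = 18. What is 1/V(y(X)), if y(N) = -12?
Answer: 4/7 ≈ 0.57143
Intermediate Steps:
V(Q) = ¼ - Q/8
1/V(y(X)) = 1/(¼ - ⅛*(-12)) = 1/(¼ + 3/2) = 1/(7/4) = 4/7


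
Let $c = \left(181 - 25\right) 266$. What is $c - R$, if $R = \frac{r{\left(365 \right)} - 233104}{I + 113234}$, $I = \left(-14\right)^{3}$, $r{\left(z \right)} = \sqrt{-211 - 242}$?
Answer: $\frac{2292563072}{55245} - \frac{i \sqrt{453}}{110490} \approx 41498.0 - 0.00019263 i$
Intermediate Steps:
$r{\left(z \right)} = i \sqrt{453}$ ($r{\left(z \right)} = \sqrt{-453} = i \sqrt{453}$)
$c = 41496$ ($c = 156 \cdot 266 = 41496$)
$I = -2744$
$R = - \frac{116552}{55245} + \frac{i \sqrt{453}}{110490}$ ($R = \frac{i \sqrt{453} - 233104}{-2744 + 113234} = \frac{-233104 + i \sqrt{453}}{110490} = \left(-233104 + i \sqrt{453}\right) \frac{1}{110490} = - \frac{116552}{55245} + \frac{i \sqrt{453}}{110490} \approx -2.1097 + 0.00019263 i$)
$c - R = 41496 - \left(- \frac{116552}{55245} + \frac{i \sqrt{453}}{110490}\right) = 41496 + \left(\frac{116552}{55245} - \frac{i \sqrt{453}}{110490}\right) = \frac{2292563072}{55245} - \frac{i \sqrt{453}}{110490}$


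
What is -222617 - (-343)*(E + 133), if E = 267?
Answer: -85417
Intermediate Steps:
-222617 - (-343)*(E + 133) = -222617 - (-343)*(267 + 133) = -222617 - (-343)*400 = -222617 - 1*(-137200) = -222617 + 137200 = -85417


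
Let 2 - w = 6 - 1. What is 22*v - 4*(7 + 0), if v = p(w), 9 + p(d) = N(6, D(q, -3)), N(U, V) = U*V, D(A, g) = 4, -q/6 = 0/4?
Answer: 302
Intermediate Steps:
q = 0 (q = -0/4 = -6*0 = 0)
w = -3 (w = 2 - (6 - 1) = 2 - 1*5 = 2 - 5 = -3)
p(d) = 15 (p(d) = -9 + 6*4 = -9 + 24 = 15)
v = 15
22*v - 4*(7 + 0) = 22*15 - 4*(7 + 0) = 330 - 4*7 = 330 - 28 = 302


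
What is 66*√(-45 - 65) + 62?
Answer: 62 + 66*I*√110 ≈ 62.0 + 692.21*I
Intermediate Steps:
66*√(-45 - 65) + 62 = 66*√(-110) + 62 = 66*(I*√110) + 62 = 66*I*√110 + 62 = 62 + 66*I*√110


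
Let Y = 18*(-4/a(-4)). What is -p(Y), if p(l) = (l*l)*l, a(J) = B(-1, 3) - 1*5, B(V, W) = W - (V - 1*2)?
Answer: 373248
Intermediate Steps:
B(V, W) = 2 + W - V (B(V, W) = W - (V - 2) = W - (-2 + V) = W + (2 - V) = 2 + W - V)
a(J) = 1 (a(J) = (2 + 3 - 1*(-1)) - 1*5 = (2 + 3 + 1) - 5 = 6 - 5 = 1)
Y = -72 (Y = 18*(-4/1) = 18*(-4*1) = 18*(-4) = -72)
p(l) = l³ (p(l) = l²*l = l³)
-p(Y) = -1*(-72)³ = -1*(-373248) = 373248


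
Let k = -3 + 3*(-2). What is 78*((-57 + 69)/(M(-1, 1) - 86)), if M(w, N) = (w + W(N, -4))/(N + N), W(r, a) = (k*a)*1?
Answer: -1872/137 ≈ -13.664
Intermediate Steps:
k = -9 (k = -3 - 6 = -9)
W(r, a) = -9*a (W(r, a) = -9*a*1 = -9*a)
M(w, N) = (36 + w)/(2*N) (M(w, N) = (w - 9*(-4))/(N + N) = (w + 36)/((2*N)) = (36 + w)*(1/(2*N)) = (36 + w)/(2*N))
78*((-57 + 69)/(M(-1, 1) - 86)) = 78*((-57 + 69)/((½)*(36 - 1)/1 - 86)) = 78*(12/((½)*1*35 - 86)) = 78*(12/(35/2 - 86)) = 78*(12/(-137/2)) = 78*(12*(-2/137)) = 78*(-24/137) = -1872/137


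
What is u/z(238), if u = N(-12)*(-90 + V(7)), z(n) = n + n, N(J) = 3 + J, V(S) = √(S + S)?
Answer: 405/238 - 9*√14/476 ≈ 1.6309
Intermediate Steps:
V(S) = √2*√S (V(S) = √(2*S) = √2*√S)
z(n) = 2*n
u = 810 - 9*√14 (u = (3 - 12)*(-90 + √2*√7) = -9*(-90 + √14) = 810 - 9*√14 ≈ 776.33)
u/z(238) = (810 - 9*√14)/((2*238)) = (810 - 9*√14)/476 = (810 - 9*√14)*(1/476) = 405/238 - 9*√14/476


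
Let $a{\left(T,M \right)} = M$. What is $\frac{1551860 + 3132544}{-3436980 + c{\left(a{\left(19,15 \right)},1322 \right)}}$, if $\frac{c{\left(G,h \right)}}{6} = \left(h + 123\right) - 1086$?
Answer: $- \frac{780734}{572471} \approx -1.3638$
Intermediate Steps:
$c{\left(G,h \right)} = -5778 + 6 h$ ($c{\left(G,h \right)} = 6 \left(\left(h + 123\right) - 1086\right) = 6 \left(\left(123 + h\right) - 1086\right) = 6 \left(-963 + h\right) = -5778 + 6 h$)
$\frac{1551860 + 3132544}{-3436980 + c{\left(a{\left(19,15 \right)},1322 \right)}} = \frac{1551860 + 3132544}{-3436980 + \left(-5778 + 6 \cdot 1322\right)} = \frac{4684404}{-3436980 + \left(-5778 + 7932\right)} = \frac{4684404}{-3436980 + 2154} = \frac{4684404}{-3434826} = 4684404 \left(- \frac{1}{3434826}\right) = - \frac{780734}{572471}$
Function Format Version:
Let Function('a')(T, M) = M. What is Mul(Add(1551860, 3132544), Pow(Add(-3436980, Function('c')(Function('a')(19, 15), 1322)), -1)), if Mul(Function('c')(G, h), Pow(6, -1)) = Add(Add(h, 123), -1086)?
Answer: Rational(-780734, 572471) ≈ -1.3638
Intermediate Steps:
Function('c')(G, h) = Add(-5778, Mul(6, h)) (Function('c')(G, h) = Mul(6, Add(Add(h, 123), -1086)) = Mul(6, Add(Add(123, h), -1086)) = Mul(6, Add(-963, h)) = Add(-5778, Mul(6, h)))
Mul(Add(1551860, 3132544), Pow(Add(-3436980, Function('c')(Function('a')(19, 15), 1322)), -1)) = Mul(Add(1551860, 3132544), Pow(Add(-3436980, Add(-5778, Mul(6, 1322))), -1)) = Mul(4684404, Pow(Add(-3436980, Add(-5778, 7932)), -1)) = Mul(4684404, Pow(Add(-3436980, 2154), -1)) = Mul(4684404, Pow(-3434826, -1)) = Mul(4684404, Rational(-1, 3434826)) = Rational(-780734, 572471)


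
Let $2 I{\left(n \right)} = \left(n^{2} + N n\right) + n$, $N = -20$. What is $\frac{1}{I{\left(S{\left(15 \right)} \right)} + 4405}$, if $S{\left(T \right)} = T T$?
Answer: $\frac{1}{27580} \approx 3.6258 \cdot 10^{-5}$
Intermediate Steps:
$S{\left(T \right)} = T^{2}$
$I{\left(n \right)} = \frac{n^{2}}{2} - \frac{19 n}{2}$ ($I{\left(n \right)} = \frac{\left(n^{2} - 20 n\right) + n}{2} = \frac{n^{2} - 19 n}{2} = \frac{n^{2}}{2} - \frac{19 n}{2}$)
$\frac{1}{I{\left(S{\left(15 \right)} \right)} + 4405} = \frac{1}{\frac{15^{2} \left(-19 + 15^{2}\right)}{2} + 4405} = \frac{1}{\frac{1}{2} \cdot 225 \left(-19 + 225\right) + 4405} = \frac{1}{\frac{1}{2} \cdot 225 \cdot 206 + 4405} = \frac{1}{23175 + 4405} = \frac{1}{27580}$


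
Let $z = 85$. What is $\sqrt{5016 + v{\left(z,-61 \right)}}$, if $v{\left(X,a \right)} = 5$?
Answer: $\sqrt{5021} \approx 70.859$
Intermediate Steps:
$\sqrt{5016 + v{\left(z,-61 \right)}} = \sqrt{5016 + 5} = \sqrt{5021}$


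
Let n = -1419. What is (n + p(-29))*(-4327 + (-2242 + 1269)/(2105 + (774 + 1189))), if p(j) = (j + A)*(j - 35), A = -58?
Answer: -8115079349/452 ≈ -1.7954e+7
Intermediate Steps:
p(j) = (-58 + j)*(-35 + j) (p(j) = (j - 58)*(j - 35) = (-58 + j)*(-35 + j))
(n + p(-29))*(-4327 + (-2242 + 1269)/(2105 + (774 + 1189))) = (-1419 + (2030 + (-29)² - 93*(-29)))*(-4327 + (-2242 + 1269)/(2105 + (774 + 1189))) = (-1419 + (2030 + 841 + 2697))*(-4327 - 973/(2105 + 1963)) = (-1419 + 5568)*(-4327 - 973/4068) = 4149*(-4327 - 973*1/4068) = 4149*(-4327 - 973/4068) = 4149*(-17603209/4068) = -8115079349/452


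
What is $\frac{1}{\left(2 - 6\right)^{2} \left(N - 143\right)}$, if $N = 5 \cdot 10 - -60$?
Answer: $- \frac{1}{528} \approx -0.0018939$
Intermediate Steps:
$N = 110$ ($N = 50 + 60 = 110$)
$\frac{1}{\left(2 - 6\right)^{2} \left(N - 143\right)} = \frac{1}{\left(2 - 6\right)^{2} \left(110 - 143\right)} = \frac{1}{\left(-4\right)^{2} \left(-33\right)} = \frac{1}{16 \left(-33\right)} = \frac{1}{-528} = - \frac{1}{528}$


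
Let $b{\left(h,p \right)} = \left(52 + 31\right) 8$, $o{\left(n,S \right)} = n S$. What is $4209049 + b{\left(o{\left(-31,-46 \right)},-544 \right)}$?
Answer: $4209713$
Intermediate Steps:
$o{\left(n,S \right)} = S n$
$b{\left(h,p \right)} = 664$ ($b{\left(h,p \right)} = 83 \cdot 8 = 664$)
$4209049 + b{\left(o{\left(-31,-46 \right)},-544 \right)} = 4209049 + 664 = 4209713$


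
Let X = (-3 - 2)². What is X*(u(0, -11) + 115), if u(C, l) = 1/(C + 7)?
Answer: 20150/7 ≈ 2878.6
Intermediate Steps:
X = 25 (X = (-5)² = 25)
u(C, l) = 1/(7 + C)
X*(u(0, -11) + 115) = 25*(1/(7 + 0) + 115) = 25*(1/7 + 115) = 25*(⅐ + 115) = 25*(806/7) = 20150/7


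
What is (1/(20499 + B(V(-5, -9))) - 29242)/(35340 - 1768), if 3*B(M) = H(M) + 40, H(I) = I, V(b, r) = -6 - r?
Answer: -1799552677/2066020880 ≈ -0.87102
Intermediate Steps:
B(M) = 40/3 + M/3 (B(M) = (M + 40)/3 = (40 + M)/3 = 40/3 + M/3)
(1/(20499 + B(V(-5, -9))) - 29242)/(35340 - 1768) = (1/(20499 + (40/3 + (-6 - 1*(-9))/3)) - 29242)/(35340 - 1768) = (1/(20499 + (40/3 + (-6 + 9)/3)) - 29242)/33572 = (1/(20499 + (40/3 + (1/3)*3)) - 29242)*(1/33572) = (1/(20499 + (40/3 + 1)) - 29242)*(1/33572) = (1/(20499 + 43/3) - 29242)*(1/33572) = (1/(61540/3) - 29242)*(1/33572) = (3/61540 - 29242)*(1/33572) = -1799552677/61540*1/33572 = -1799552677/2066020880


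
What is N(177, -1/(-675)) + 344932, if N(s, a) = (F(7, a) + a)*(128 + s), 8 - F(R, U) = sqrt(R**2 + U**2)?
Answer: 46895281/135 - 61*sqrt(22325626)/135 ≈ 3.4524e+5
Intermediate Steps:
F(R, U) = 8 - sqrt(R**2 + U**2)
N(s, a) = (128 + s)*(8 + a - sqrt(49 + a**2)) (N(s, a) = ((8 - sqrt(7**2 + a**2)) + a)*(128 + s) = ((8 - sqrt(49 + a**2)) + a)*(128 + s) = (8 + a - sqrt(49 + a**2))*(128 + s) = (128 + s)*(8 + a - sqrt(49 + a**2)))
N(177, -1/(-675)) + 344932 = (1024 - 128*sqrt(49 + (-1/(-675))**2) + 128*(-1/(-675)) - 1/(-675)*177 - 1*177*(-8 + sqrt(49 + (-1/(-675))**2))) + 344932 = (1024 - 128*sqrt(49 + (-1*(-1/675))**2) + 128*(-1*(-1/675)) - 1*(-1/675)*177 - 1*177*(-8 + sqrt(49 + (-1*(-1/675))**2))) + 344932 = (1024 - 128*sqrt(49 + (1/675)**2) + 128*(1/675) + (1/675)*177 - 1*177*(-8 + sqrt(49 + (1/675)**2))) + 344932 = (1024 - 128*sqrt(49 + 1/455625) + 128/675 + 59/225 - 1*177*(-8 + sqrt(49 + 1/455625))) + 344932 = (1024 - 128*sqrt(22325626)/675 + 128/675 + 59/225 - 1*177*(-8 + sqrt(22325626/455625))) + 344932 = (1024 - 128*sqrt(22325626)/675 + 128/675 + 59/225 - 1*177*(-8 + sqrt(22325626)/675)) + 344932 = (1024 - 128*sqrt(22325626)/675 + 128/675 + 59/225 + (1416 - 59*sqrt(22325626)/225)) + 344932 = (329461/135 - 61*sqrt(22325626)/135) + 344932 = 46895281/135 - 61*sqrt(22325626)/135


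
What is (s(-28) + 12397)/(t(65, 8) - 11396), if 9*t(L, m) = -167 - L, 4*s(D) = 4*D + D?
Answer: -55629/51398 ≈ -1.0823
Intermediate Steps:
s(D) = 5*D/4 (s(D) = (4*D + D)/4 = (5*D)/4 = 5*D/4)
t(L, m) = -167/9 - L/9 (t(L, m) = (-167 - L)/9 = -167/9 - L/9)
(s(-28) + 12397)/(t(65, 8) - 11396) = ((5/4)*(-28) + 12397)/((-167/9 - ⅑*65) - 11396) = (-35 + 12397)/((-167/9 - 65/9) - 11396) = 12362/(-232/9 - 11396) = 12362/(-102796/9) = 12362*(-9/102796) = -55629/51398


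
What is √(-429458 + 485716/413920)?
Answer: I*√1149667777672570/51740 ≈ 655.33*I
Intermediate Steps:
√(-429458 + 485716/413920) = √(-429458 + 485716*(1/413920)) = √(-429458 + 121429/103480) = √(-44440192411/103480) = I*√1149667777672570/51740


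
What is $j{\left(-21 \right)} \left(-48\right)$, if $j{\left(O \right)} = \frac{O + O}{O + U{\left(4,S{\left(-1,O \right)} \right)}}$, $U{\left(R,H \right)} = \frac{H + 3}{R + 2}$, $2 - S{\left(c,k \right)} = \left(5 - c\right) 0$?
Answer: $- \frac{12096}{121} \approx -99.967$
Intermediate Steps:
$S{\left(c,k \right)} = 2$ ($S{\left(c,k \right)} = 2 - \left(5 - c\right) 0 = 2 - 0 = 2 + 0 = 2$)
$U{\left(R,H \right)} = \frac{3 + H}{2 + R}$
$j{\left(O \right)} = \frac{2 O}{\frac{5}{6} + O}$ ($j{\left(O \right)} = \frac{O + O}{O + \frac{3 + 2}{2 + 4}} = \frac{2 O}{O + \frac{1}{6} \cdot 5} = \frac{2 O}{O + \frac{5}{6}} = \frac{2 O}{\frac{5}{6} + O}$)
$j{\left(-21 \right)} \left(-48\right) = 12 \left(-21\right) \frac{1}{5 + 6 \left(-21\right)} \left(-48\right) = 12 \left(-21\right) \frac{1}{5 - 126} \left(-48\right) = 12 \left(-21\right) \frac{1}{-121} \left(-48\right) = 12 \left(-21\right) \left(- \frac{1}{121}\right) \left(-48\right) = \frac{252}{121} \left(-48\right) = - \frac{12096}{121}$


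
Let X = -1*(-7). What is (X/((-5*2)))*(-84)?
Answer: 294/5 ≈ 58.800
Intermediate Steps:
X = 7
(X/((-5*2)))*(-84) = (7/((-5*2)))*(-84) = (7/(-10))*(-84) = (7*(-⅒))*(-84) = -7/10*(-84) = 294/5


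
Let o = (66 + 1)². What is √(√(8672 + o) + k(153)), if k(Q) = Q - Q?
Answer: 13161^(¼) ≈ 10.711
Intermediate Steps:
k(Q) = 0
o = 4489 (o = 67² = 4489)
√(√(8672 + o) + k(153)) = √(√(8672 + 4489) + 0) = √(√13161 + 0) = √(√13161) = 13161^(¼)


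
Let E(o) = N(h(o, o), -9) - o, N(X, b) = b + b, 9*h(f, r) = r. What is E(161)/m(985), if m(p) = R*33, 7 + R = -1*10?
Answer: 179/561 ≈ 0.31907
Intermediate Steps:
h(f, r) = r/9
R = -17 (R = -7 - 1*10 = -7 - 10 = -17)
m(p) = -561 (m(p) = -17*33 = -561)
N(X, b) = 2*b
E(o) = -18 - o (E(o) = 2*(-9) - o = -18 - o)
E(161)/m(985) = (-18 - 1*161)/(-561) = (-18 - 161)*(-1/561) = -179*(-1/561) = 179/561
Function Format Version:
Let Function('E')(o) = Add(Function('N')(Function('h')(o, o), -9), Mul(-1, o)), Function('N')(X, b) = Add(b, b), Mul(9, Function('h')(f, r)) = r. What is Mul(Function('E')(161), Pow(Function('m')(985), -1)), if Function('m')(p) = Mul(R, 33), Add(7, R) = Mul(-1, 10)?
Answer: Rational(179, 561) ≈ 0.31907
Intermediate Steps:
Function('h')(f, r) = Mul(Rational(1, 9), r)
R = -17 (R = Add(-7, Mul(-1, 10)) = Add(-7, -10) = -17)
Function('m')(p) = -561 (Function('m')(p) = Mul(-17, 33) = -561)
Function('N')(X, b) = Mul(2, b)
Function('E')(o) = Add(-18, Mul(-1, o)) (Function('E')(o) = Add(Mul(2, -9), Mul(-1, o)) = Add(-18, Mul(-1, o)))
Mul(Function('E')(161), Pow(Function('m')(985), -1)) = Mul(Add(-18, Mul(-1, 161)), Pow(-561, -1)) = Mul(Add(-18, -161), Rational(-1, 561)) = Mul(-179, Rational(-1, 561)) = Rational(179, 561)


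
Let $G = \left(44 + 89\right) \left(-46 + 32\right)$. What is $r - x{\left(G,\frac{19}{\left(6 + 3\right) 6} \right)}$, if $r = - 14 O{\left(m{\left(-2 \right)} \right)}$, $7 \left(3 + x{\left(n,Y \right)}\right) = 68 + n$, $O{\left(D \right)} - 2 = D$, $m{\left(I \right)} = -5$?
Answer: $\frac{2109}{7} \approx 301.29$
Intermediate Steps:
$G = -1862$ ($G = 133 \left(-14\right) = -1862$)
$O{\left(D \right)} = 2 + D$
$x{\left(n,Y \right)} = \frac{47}{7} + \frac{n}{7}$ ($x{\left(n,Y \right)} = -3 + \frac{68 + n}{7} = -3 + \left(\frac{68}{7} + \frac{n}{7}\right) = \frac{47}{7} + \frac{n}{7}$)
$r = 42$ ($r = - 14 \left(2 - 5\right) = \left(-14\right) \left(-3\right) = 42$)
$r - x{\left(G,\frac{19}{\left(6 + 3\right) 6} \right)} = 42 - \left(\frac{47}{7} + \frac{1}{7} \left(-1862\right)\right) = 42 - \left(\frac{47}{7} - 266\right) = 42 - - \frac{1815}{7} = 42 + \frac{1815}{7} = \frac{2109}{7}$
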